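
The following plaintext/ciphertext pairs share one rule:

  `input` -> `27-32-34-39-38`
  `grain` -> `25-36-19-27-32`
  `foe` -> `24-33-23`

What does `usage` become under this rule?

39-37-19-25-23

i is letter #9 and maps to 27: an offset of 18. Letters become their 1-based position plus 18 (so a→19, b→20, …).
For usage: u=21→39, s=19→37, a=1→19, g=7→25, e=5→23.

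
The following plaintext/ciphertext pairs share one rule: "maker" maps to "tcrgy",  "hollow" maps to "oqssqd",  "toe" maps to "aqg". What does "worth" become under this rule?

dqyao

The shift depends on letter class: consonant m→t is +7, but vowel a→c is +2. The rule splits by letter class: vowels +2, consonants +7.
On worth: w(cons)+7=d, o(vowel)+2=q, r(cons)+7=y, t(cons)+7=a, h(cons)+7=o.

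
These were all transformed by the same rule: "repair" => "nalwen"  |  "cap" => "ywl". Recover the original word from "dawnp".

This is a Caesar cipher with shift 22.
Reversing it on dawnp: d−22=h, a−22=e, w−22=a, n−22=r, p−22=t.

heart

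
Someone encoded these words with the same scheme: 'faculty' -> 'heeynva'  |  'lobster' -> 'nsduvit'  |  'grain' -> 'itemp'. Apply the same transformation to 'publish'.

The shift depends on letter class: consonant f→h is +2, but vowel a→e is +4. Two shifts are in play — +4 for a/e/i/o/u, +2 for every other letter.
Applying it to publish: p(cons)+2=r, u(vowel)+4=y, b(cons)+2=d, l(cons)+2=n, i(vowel)+4=m, s(cons)+2=u, h(cons)+2=j.

rydnmuj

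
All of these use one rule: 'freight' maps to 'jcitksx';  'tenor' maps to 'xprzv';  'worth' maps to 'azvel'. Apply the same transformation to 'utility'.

yemwmec

It's a Vigenère-style cipher with numeric key [4,11]: position i shifts by key[i mod 2].
On utility: u+4=y, t+11=e, i+4=m, l+11=w, i+4=m, t+11=e, y+4=c.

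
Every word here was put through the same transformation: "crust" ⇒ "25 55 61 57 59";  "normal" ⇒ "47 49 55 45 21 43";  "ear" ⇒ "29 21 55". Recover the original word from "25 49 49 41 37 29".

cookie

c(#3)→25 and r(#18)→55: differences scale by 2, so n = 2·pos + 19. With a=1..z=26, the number is 2·pos + 19.
Reversing it on 25 49 49 41 37 29: 25→(25−19)÷2=3=c, 49→(49−19)÷2=15=o, 49→(49−19)÷2=15=o, 41→(41−19)÷2=11=k, 37→(37−19)÷2=9=i, 29→(29−19)÷2=5=e.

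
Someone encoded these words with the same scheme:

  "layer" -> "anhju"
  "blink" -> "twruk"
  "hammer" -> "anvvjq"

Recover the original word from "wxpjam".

The output letters match the input read backwards, each shifted +9: layer reversed is reyal. Two steps: reverse the string, then apply a Caesar shift of +9.
Reversing it on wxpjam: shift back: w−9=n, x−9=o, p−9=g, j−9=a, a−9=r, m−9=d → nogard; then reverse → dragon.

dragon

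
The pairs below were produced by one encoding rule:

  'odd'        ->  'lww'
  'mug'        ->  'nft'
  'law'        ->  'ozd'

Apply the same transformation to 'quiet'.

jfrvg

Letters are reflected about the middle of the alphabet (position → 25−position): Atbash.
On quiet: q↔j, u↔f, i↔r, e↔v, t↔g.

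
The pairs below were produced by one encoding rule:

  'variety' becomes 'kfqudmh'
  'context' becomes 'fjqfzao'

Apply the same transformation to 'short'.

The output letters match the input read backwards, each shifted +12: variety reversed is yteirav. The word is reversed, then every letter is shifted forward by 12.
Applying it to short: reverse → trohs; then shift: t+12=f, r+12=d, o+12=a, h+12=t, s+12=e.

fdate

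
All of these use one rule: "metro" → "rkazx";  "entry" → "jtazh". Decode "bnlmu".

In metro: m→r is +5, e→k is +6, t→a is +7, r→z is +8 — the shift increases by 1 each position. Each letter shifts forward by (position + 5), i.e. 5, 6, 7, … — the shift grows by one for each successive letter.
Decoding bnlmu: b−5=w, n−6=h, l−7=e, m−8=e, u−9=l.

wheel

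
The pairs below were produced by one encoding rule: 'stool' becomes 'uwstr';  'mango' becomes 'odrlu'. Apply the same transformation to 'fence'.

In stool: s→u is +2, t→w is +3, o→s is +4, o→t is +5 — the shift increases by 1 each position. Each letter shifts forward by (position + 2), i.e. 2, 3, 4, … — the shift grows by one for each successive letter.
Applying it to fence: f+2=h, e+3=h, n+4=r, c+5=h, e+6=k.

hhrhk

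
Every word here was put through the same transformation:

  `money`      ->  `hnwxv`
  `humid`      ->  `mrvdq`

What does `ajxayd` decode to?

The output letters match the input read backwards, each shifted +9: money reversed is yenom. The word is reversed, then every letter is shifted forward by 9.
Reversing it on ajxayd: shift back: a−9=r, j−9=a, x−9=o, a−9=r, y−9=p, d−9=u → raorpu; then reverse → uproar.

uproar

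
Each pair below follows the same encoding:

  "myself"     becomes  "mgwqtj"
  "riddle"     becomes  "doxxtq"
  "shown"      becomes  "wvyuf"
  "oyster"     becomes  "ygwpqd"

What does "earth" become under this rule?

qsdpv

m(12)→m(12) and y(24)→g(6) fit y≡19x+18 (mod 26); the inverse of 19 mod 26 is 11. Treating letters as 0–25, the rule is x ↦ 19x + 18 (mod 26).
For earth: e(4)→19·4+18≡16=q; a(0)→19·0+18≡18=s; r(17)→19·17+18≡3=d; t(19)→19·19+18≡15=p; h(7)→19·7+18≡21=v (all mod 26).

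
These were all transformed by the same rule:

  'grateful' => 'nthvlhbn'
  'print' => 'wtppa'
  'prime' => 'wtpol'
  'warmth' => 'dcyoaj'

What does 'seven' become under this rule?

Shifts by position in grateful: pos 0: g→n (+7), pos 1: r→t (+2), pos 2: a→h (+7), pos 3: t→v (+2) — repeating every 2. It's a Vigenère-style cipher with numeric key [7,2]: position i shifts by key[i mod 2].
Applying it to seven: s+7=z, e+2=g, v+7=c, e+2=g, n+7=u.

zgcgu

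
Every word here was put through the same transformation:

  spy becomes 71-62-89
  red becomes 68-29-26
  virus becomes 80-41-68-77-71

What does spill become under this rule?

Each letter becomes 3×(its alphabet position, a=1..z=26) + 14.
Applying it to spill: s=19→71, p=16→62, i=9→41, l=12→50, l=12→50.

71-62-41-50-50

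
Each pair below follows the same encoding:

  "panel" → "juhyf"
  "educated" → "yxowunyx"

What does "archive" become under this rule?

Compare letters: p→j is +20, a→u is +20, n→h is +20 — a constant shift. Each letter is shifted forward by 20 in the alphabet (a Caesar shift of +20).
For archive: a+20=u, r+20=l, c+20=w, h+20=b, i+20=c, v+20=p, e+20=y.

ulwbcpy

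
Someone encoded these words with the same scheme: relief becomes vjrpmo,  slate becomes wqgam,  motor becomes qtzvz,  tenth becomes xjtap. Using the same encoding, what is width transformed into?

anjap

In relief: r→v is +4, e→j is +5, l→r is +6, i→p is +7 — the shift increases by 1 each position. Each letter shifts forward by (position + 4), i.e. 4, 5, 6, … — the shift grows by one for each successive letter.
For width: w+4=a, i+5=n, d+6=j, t+7=a, h+8=p.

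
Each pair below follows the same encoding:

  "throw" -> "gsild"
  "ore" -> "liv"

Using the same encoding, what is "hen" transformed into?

svm

This is the alphabet-reversal cipher (Atbash): a becomes z, b becomes y, etc.
On hen: h↔s, e↔v, n↔m.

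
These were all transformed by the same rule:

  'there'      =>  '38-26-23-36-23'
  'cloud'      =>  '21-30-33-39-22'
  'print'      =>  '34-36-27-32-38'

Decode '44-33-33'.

zoo

t is letter #20 and maps to 38: an offset of 18. Letters become their 1-based position plus 18 (so a→19, b→20, …).
Reversing it on 44-33-33: 44→(44−18)÷1=26=z, 33→(33−18)÷1=15=o, 33→(33−18)÷1=15=o.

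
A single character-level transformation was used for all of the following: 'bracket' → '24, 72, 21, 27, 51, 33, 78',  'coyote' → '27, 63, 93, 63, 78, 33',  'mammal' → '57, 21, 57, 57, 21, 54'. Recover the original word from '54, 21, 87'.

law

b(#2)→24 and r(#18)→72: differences scale by 3, so n = 3·pos + 18. The formula is n = 3×(alphabet index, a=1) + 18.
Reversing it on 54, 21, 87: 54→(54−18)÷3=12=l, 21→(21−18)÷3=1=a, 87→(87−18)÷3=23=w.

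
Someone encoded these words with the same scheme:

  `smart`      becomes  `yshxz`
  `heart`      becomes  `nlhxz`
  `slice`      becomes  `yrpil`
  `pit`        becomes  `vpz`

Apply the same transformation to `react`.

The shift depends on letter class: consonant s→y is +6, but vowel a→h is +7. The rule splits by letter class: vowels +7, consonants +6.
Applying it to react: r(cons)+6=x, e(vowel)+7=l, a(vowel)+7=h, c(cons)+6=i, t(cons)+6=z.

xlhiz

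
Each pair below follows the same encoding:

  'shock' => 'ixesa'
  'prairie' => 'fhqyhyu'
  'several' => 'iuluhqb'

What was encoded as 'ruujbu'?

beetle

Compare letters: s→i is +16, h→x is +16, o→e is +16 — a constant shift. This is a Caesar cipher with shift 16.
Reversing it on ruujbu: r−16=b, u−16=e, u−16=e, j−16=t, b−16=l, u−16=e.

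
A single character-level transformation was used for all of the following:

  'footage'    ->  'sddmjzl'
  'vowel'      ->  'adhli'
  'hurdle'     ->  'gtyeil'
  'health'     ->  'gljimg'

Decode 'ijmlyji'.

lateral

f(5)→s(18) and o(14)→d(3) fit y≡7x+9 (mod 26); the inverse of 7 mod 26 is 15. This is an affine cipher: with a=0,…,z=25, each position x becomes (7x+9) mod 26.
Undoing it on ijmlyji: i(8)→15·(8−9)≡11=l; j(9)→15·(9−9)≡0=a; m(12)→15·(12−9)≡19=t; l(11)→15·(11−9)≡4=e; y(24)→15·(24−9)≡17=r; j(9)→15·(9−9)≡0=a; i(8)→15·(8−9)≡11=l (all mod 26).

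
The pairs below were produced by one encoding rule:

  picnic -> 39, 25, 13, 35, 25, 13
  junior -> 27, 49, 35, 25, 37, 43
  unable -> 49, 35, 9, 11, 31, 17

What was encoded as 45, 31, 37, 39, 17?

slope

p(#16)→39 and i(#9)→25: differences scale by 2, so n = 2·pos + 7. Each letter becomes 2×(its alphabet position, a=1..z=26) + 7.
Reversing it on 45, 31, 37, 39, 17: 45→(45−7)÷2=19=s, 31→(31−7)÷2=12=l, 37→(37−7)÷2=15=o, 39→(39−7)÷2=16=p, 17→(17−7)÷2=5=e.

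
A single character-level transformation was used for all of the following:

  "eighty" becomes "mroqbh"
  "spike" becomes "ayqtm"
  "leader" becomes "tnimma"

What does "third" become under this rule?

Shifts by position in eighty: pos 0: e→m (+8), pos 1: i→r (+9), pos 2: g→o (+8), pos 3: h→q (+9) — repeating every 2. A repeating key of period 2 is used — shifts +8, +9 over and over.
On third: t+8=b, h+9=q, i+8=q, r+9=a, d+8=l.

bqqal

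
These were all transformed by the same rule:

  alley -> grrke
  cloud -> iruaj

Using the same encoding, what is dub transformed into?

jah

Compare letters: a→g is +6, l→r is +6, l→r is +6 — a constant shift. This is a Caesar cipher with shift 6.
Applying it to dub: d+6=j, u+6=a, b+6=h.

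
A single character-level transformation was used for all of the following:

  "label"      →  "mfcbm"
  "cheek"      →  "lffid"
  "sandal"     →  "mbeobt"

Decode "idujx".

witch

The output letters match the input read backwards, each shifted +1: label reversed is lebal. Two steps: reverse the string, then apply a Caesar shift of +1.
Undoing it on idujx: shift back: i−1=h, d−1=c, u−1=t, j−1=i, x−1=w → hctiw; then reverse → witch.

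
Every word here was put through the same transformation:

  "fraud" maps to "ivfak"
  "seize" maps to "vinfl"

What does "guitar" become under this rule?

jynzhz

In fraud: f→i is +3, r→v is +4, a→f is +5, u→a is +6 — the shift increases by 1 each position. Letter i (0-indexed) is shifted by i+3, so successive shifts are 3, 4, 5, ….
Applying it to guitar: g+3=j, u+4=y, i+5=n, t+6=z, a+7=h, r+8=z.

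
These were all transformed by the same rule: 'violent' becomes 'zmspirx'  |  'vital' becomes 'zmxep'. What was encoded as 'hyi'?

due

Compare letters: v→z is +4, i→m is +4, o→s is +4 — a constant shift. Each letter is shifted forward by 4 in the alphabet (a Caesar shift of +4).
Decoding hyi: h−4=d, y−4=u, i−4=e.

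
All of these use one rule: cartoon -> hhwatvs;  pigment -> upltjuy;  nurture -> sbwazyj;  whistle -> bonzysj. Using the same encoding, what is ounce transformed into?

Shifts by position in cartoon: pos 0: c→h (+5), pos 1: a→h (+7), pos 2: r→w (+5), pos 3: t→a (+7) — repeating every 2. A repeating key of period 2 is used — shifts +5, +7 over and over.
For ounce: o+5=t, u+7=b, n+5=s, c+7=j, e+5=j.

tbsjj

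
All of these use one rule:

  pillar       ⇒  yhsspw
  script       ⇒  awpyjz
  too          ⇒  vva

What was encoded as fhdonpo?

highway

The output letters match the input read backwards, each shifted +7: pillar reversed is rallip. Two steps: reverse the string, then apply a Caesar shift of +7.
Undoing it on fhdonpo: shift back: f−7=y, h−7=a, d−7=w, o−7=h, n−7=g, p−7=i, o−7=h → yawhgih; then reverse → highway.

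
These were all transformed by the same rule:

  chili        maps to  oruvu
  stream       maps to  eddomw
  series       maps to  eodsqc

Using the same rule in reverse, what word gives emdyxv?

Shifts by position in chili: pos 0: c→o (+12), pos 1: h→r (+10), pos 2: i→u (+12), pos 3: l→v (+10) — repeating every 2. A repeating key of period 2 is used — shifts +12, +10 over and over.
Undoing it on emdyxv: e−12=s, m−10=c, d−12=r, y−10=o, x−12=l, v−10=l.

scroll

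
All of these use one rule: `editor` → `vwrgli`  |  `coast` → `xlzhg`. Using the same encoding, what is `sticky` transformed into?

Each pair mirrors across the alphabet (e↔v, d↔w, i↔r): positions sum to 25. Letters are reflected about the middle of the alphabet (position → 25−position): Atbash.
For sticky: s↔h, t↔g, i↔r, c↔x, k↔p, y↔b.

hgrxpb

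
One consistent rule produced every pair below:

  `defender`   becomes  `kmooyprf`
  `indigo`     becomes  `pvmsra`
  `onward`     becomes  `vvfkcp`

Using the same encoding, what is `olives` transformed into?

In defender: d→k is +7, e→m is +8, f→o is +9, e→o is +10 — the shift increases by 1 each position. The shift increases by 1 at each position, starting from +7: 7, 8, 9, ….
For olives: o+7=v, l+8=t, i+9=r, v+10=f, e+11=p, s+12=e.

vtrfpe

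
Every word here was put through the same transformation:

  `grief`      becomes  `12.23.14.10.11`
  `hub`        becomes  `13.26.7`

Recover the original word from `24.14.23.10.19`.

siren

g is letter #7 and maps to 12: an offset of 5. Each letter is replaced by its alphabet position (a=1..z=26) + 5.
Reversing it on 24.14.23.10.19: 24→(24−5)÷1=19=s, 14→(14−5)÷1=9=i, 23→(23−5)÷1=18=r, 10→(10−5)÷1=5=e, 19→(19−5)÷1=14=n.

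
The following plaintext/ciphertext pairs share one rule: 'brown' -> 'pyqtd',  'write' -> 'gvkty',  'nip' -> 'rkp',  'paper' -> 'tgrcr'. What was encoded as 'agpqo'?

The output letters match the input read backwards, each shifted +2: brown reversed is nworb. Read the word backwards and shift each letter +2.
Reversing it on agpqo: shift back: a−2=y, g−2=e, p−2=n, q−2=o, o−2=m → yenom; then reverse → money.

money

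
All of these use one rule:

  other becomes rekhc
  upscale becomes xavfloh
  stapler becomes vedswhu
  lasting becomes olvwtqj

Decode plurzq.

Shifts by position in other: pos 0: o→r (+3), pos 1: t→e (+11), pos 2: h→k (+3), pos 3: e→h (+3), pos 4: r→c (+11) — repeating every 3. The shifts repeat in a cycle of length 3: positions 0,1,… shift by +3, +11, +3, then the pattern repeats.
Reversing it on plurzq: p−3=m, l−11=a, u−3=r, r−3=o, z−11=o, q−3=n.

maroon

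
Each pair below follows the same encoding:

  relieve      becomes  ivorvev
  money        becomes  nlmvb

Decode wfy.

Each pair mirrors across the alphabet (r↔i, e↔v, l↔o): positions sum to 25. Each letter is replaced by its mirror in the alphabet: a↔z, b↔y, c↔x, and so on (the Atbash cipher).
Reversing it on wfy: w↔d, f↔u, y↔b.

dub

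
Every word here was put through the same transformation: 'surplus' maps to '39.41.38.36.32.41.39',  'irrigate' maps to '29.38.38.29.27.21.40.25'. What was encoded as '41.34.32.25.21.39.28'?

unleash

s is letter #19 and maps to 39: an offset of 20. Each letter is replaced by its alphabet position (a=1..z=26) + 20.
Undoing it on 41.34.32.25.21.39.28: 41→(41−20)÷1=21=u, 34→(34−20)÷1=14=n, 32→(32−20)÷1=12=l, 25→(25−20)÷1=5=e, 21→(21−20)÷1=1=a, 39→(39−20)÷1=19=s, 28→(28−20)÷1=8=h.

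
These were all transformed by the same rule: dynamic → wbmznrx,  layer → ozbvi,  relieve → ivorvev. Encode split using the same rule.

Each pair mirrors across the alphabet (d↔w, y↔b, n↔m): positions sum to 25. Letters are reflected about the middle of the alphabet (position → 25−position): Atbash.
On split: s↔h, p↔k, l↔o, i↔r, t↔g.

hkorg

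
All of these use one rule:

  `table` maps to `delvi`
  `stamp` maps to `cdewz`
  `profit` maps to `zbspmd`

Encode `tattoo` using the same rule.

deddss

The shift depends on letter class: consonant t→d is +10, but vowel a→e is +4. Two shifts are in play — +4 for a/e/i/o/u, +10 for every other letter.
For tattoo: t(cons)+10=d, a(vowel)+4=e, t(cons)+10=d, t(cons)+10=d, o(vowel)+4=s, o(vowel)+4=s.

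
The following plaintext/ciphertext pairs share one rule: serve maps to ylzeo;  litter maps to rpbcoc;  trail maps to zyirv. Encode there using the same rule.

zomao

In serve: s→y is +6, e→l is +7, r→z is +8, v→e is +9 — the shift increases by 1 each position. Letter i (0-indexed) is shifted by i+6, so successive shifts are 6, 7, 8, ….
On there: t+6=z, h+7=o, e+8=m, r+9=a, e+10=o.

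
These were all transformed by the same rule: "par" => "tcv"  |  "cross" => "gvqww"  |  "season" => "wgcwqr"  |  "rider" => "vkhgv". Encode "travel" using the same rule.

xvczgp

The shift depends on letter class: consonant p→t is +4, but vowel a→c is +2. Two shifts are in play — +2 for a/e/i/o/u, +4 for every other letter.
On travel: t(cons)+4=x, r(cons)+4=v, a(vowel)+2=c, v(cons)+4=z, e(vowel)+2=g, l(cons)+4=p.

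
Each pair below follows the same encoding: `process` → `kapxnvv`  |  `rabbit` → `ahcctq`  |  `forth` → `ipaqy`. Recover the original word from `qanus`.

p(15)→k(10) and r(17)→a(0) fit y≡21x+7 (mod 26); the inverse of 21 mod 26 is 5. Treating letters as 0–25, the rule is x ↦ 21x + 7 (mod 26).
Reversing it on qanus: q(16)→5·(16−7)≡19=t; a(0)→5·(0−7)≡17=r; n(13)→5·(13−7)≡4=e; u(20)→5·(20−7)≡13=n; s(18)→5·(18−7)≡3=d (all mod 26).

trend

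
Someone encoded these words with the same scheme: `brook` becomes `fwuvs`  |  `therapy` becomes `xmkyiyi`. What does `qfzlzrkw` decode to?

material

Each letter shifts forward by (position + 4), i.e. 4, 5, 6, … — the shift grows by one for each successive letter.
Undoing it on qfzlzrkw: q−4=m, f−5=a, z−6=t, l−7=e, z−8=r, r−9=i, k−10=a, w−11=l.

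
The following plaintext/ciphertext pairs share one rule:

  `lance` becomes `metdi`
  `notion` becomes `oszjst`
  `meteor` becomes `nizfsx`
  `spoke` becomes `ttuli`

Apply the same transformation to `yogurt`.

zsmvvz

A repeating key of period 3 is used — shifts +1, +4, +6 over and over.
Applying it to yogurt: y+1=z, o+4=s, g+6=m, u+1=v, r+4=v, t+6=z.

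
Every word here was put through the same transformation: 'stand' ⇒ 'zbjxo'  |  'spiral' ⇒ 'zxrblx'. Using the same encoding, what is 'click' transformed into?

jtrmv

In stand: s→z is +7, t→b is +8, a→j is +9, n→x is +10 — the shift increases by 1 each position. Letter i (0-indexed) is shifted by i+7, so successive shifts are 7, 8, 9, ….
Applying it to click: c+7=j, l+8=t, i+9=r, c+10=m, k+11=v.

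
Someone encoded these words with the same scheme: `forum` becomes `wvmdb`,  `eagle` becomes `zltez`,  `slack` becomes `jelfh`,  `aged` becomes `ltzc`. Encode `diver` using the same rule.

cnazm

This is an affine cipher: with a=0,…,z=25, each position x becomes (23x+11) mod 26.
Applying it to diver: d(3)→23·3+11≡2=c; i(8)→23·8+11≡13=n; v(21)→23·21+11≡0=a; e(4)→23·4+11≡25=z; r(17)→23·17+11≡12=m (all mod 26).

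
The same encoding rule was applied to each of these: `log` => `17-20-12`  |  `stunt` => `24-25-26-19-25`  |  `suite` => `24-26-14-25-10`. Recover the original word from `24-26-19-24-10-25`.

sunset

l is letter #12 and maps to 17: an offset of 5. The number is (letter's place in the alphabet, a=1) + 5.
Decoding 24-26-19-24-10-25: 24→(24−5)÷1=19=s, 26→(26−5)÷1=21=u, 19→(19−5)÷1=14=n, 24→(24−5)÷1=19=s, 10→(10−5)÷1=5=e, 25→(25−5)÷1=20=t.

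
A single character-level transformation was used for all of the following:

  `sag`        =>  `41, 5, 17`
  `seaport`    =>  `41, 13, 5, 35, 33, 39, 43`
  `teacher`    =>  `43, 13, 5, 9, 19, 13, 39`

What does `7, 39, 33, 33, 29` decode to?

broom

s(#19)→41 and a(#1)→5: differences scale by 2, so n = 2·pos + 3. With a=1..z=26, the number is 2·pos + 3.
Undoing it on 7, 39, 33, 33, 29: 7→(7−3)÷2=2=b, 39→(39−3)÷2=18=r, 33→(33−3)÷2=15=o, 33→(33−3)÷2=15=o, 29→(29−3)÷2=13=m.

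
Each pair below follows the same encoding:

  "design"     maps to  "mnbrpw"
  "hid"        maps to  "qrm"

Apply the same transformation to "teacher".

cnjlqna

Every letter moves 9 places later in the alphabet, wrapping around z→a.
For teacher: t+9=c, e+9=n, a+9=j, c+9=l, h+9=q, e+9=n, r+9=a.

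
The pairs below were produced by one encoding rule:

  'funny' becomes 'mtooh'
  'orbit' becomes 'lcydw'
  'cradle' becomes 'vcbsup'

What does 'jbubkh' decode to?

Each letter's alphabet position (a=0..z=25) is mapped through 23·x+1 mod 26 — an affine cipher.
Undoing it on jbubkh: j(9)→17·(9−1)≡6=g; b(1)→17·(1−1)≡0=a; u(20)→17·(20−1)≡11=l; b(1)→17·(1−1)≡0=a; k(10)→17·(10−1)≡23=x; h(7)→17·(7−1)≡24=y (all mod 26).

galaxy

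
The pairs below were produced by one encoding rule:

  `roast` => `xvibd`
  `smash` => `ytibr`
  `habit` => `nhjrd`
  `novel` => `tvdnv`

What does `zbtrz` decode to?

tulip

In roast: r→x is +6, o→v is +7, a→i is +8, s→b is +9 — the shift increases by 1 each position. The shift increases by 1 at each position, starting from +6: 6, 7, 8, ….
Reversing it on zbtrz: z−6=t, b−7=u, t−8=l, r−9=i, z−10=p.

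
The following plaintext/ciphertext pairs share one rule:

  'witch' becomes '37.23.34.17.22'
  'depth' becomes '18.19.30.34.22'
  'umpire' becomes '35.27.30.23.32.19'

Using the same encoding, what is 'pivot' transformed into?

Letters become their 1-based position plus 14 (so a→15, b→16, …).
Applying it to pivot: p=16→30, i=9→23, v=22→36, o=15→29, t=20→34.

30.23.36.29.34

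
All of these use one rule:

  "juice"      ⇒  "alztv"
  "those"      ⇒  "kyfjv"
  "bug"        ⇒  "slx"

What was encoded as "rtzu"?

Compare letters: j→a is +17, u→l is +17, i→z is +17 — a constant shift. It's a constant shift of +17 (ROT17).
Reversing it on rtzu: r−17=a, t−17=c, z−17=i, u−17=d.

acid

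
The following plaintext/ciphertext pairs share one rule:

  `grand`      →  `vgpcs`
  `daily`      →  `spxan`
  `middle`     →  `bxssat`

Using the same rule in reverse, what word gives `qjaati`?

bullet

Compare letters: g→v is +15, r→g is +15, a→p is +15 — a constant shift. This is a Caesar cipher with shift 15.
Reversing it on qjaati: q−15=b, j−15=u, a−15=l, a−15=l, t−15=e, i−15=t.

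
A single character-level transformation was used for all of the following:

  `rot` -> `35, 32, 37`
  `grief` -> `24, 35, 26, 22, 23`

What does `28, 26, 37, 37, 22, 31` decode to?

r is letter #18 and maps to 35: an offset of 17. Each letter is replaced by its alphabet position (a=1..z=26) + 17.
Reversing it on 28, 26, 37, 37, 22, 31: 28→(28−17)÷1=11=k, 26→(26−17)÷1=9=i, 37→(37−17)÷1=20=t, 37→(37−17)÷1=20=t, 22→(22−17)÷1=5=e, 31→(31−17)÷1=14=n.

kitten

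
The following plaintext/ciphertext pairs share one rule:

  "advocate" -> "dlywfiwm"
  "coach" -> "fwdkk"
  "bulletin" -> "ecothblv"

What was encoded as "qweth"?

The shifts repeat in a cycle of length 2: positions 0,1,… shift by +3, +8, then the pattern repeats.
Undoing it on qweth: q−3=n, w−8=o, e−3=b, t−8=l, h−3=e.

noble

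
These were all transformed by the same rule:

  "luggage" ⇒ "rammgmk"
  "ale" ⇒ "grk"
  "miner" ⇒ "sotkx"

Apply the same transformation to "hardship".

Compare letters: l→r is +6, u→a is +6, g→m is +6 — a constant shift. It's a constant shift of +6 (ROT6).
For hardship: h+6=n, a+6=g, r+6=x, d+6=j, s+6=y, h+6=n, i+6=o, p+6=v.

ngxjynov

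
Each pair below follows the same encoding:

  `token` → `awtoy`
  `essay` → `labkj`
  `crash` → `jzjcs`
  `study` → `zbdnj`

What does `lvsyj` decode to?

In token: t→a is +7, o→w is +8, k→t is +9, e→o is +10 — the shift increases by 1 each position. The shift increases by 1 at each position, starting from +7: 7, 8, 9, ….
Reversing it on lvsyj: l−7=e, v−8=n, s−9=j, y−10=o, j−11=y.

enjoy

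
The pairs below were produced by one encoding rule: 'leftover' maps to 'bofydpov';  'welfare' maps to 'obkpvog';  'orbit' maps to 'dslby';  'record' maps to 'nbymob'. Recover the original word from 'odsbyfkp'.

Two steps: reverse the string, then apply a Caesar shift of +10.
Reversing it on odsbyfkp: shift back: o−10=e, d−10=t, s−10=i, b−10=r, y−10=o, f−10=v, k−10=a, p−10=f → etirovaf; then reverse → favorite.

favorite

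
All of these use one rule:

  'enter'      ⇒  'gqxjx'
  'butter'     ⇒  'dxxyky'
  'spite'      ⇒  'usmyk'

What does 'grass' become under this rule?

iuexy

In enter: e→g is +2, n→q is +3, t→x is +4, e→j is +5 — the shift increases by 1 each position. Each letter shifts forward by (position + 2), i.e. 2, 3, 4, … — the shift grows by one for each successive letter.
On grass: g+2=i, r+3=u, a+4=e, s+5=x, s+6=y.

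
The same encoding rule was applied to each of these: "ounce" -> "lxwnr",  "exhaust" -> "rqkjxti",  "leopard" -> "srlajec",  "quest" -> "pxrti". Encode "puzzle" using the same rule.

axuusr

o(14)→l(11) and u(20)→x(23) fit y≡15x+9 (mod 26); the inverse of 15 mod 26 is 7. Treating letters as 0–25, the rule is x ↦ 15x + 9 (mod 26).
For puzzle: p(15)→15·15+9≡0=a; u(20)→15·20+9≡23=x; z(25)→15·25+9≡20=u; z(25)→15·25+9≡20=u; l(11)→15·11+9≡18=s; e(4)→15·4+9≡17=r (all mod 26).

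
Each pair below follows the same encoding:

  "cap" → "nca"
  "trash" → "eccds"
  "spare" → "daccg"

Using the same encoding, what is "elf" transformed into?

gwq

Vowels shift forward by 2 and consonants shift forward by 11.
Applying it to elf: e(vowel)+2=g, l(cons)+11=w, f(cons)+11=q.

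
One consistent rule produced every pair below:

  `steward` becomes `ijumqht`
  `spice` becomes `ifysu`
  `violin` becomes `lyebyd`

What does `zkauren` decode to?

Compare letters: s→i is +16, t→j is +16, e→u is +16 — a constant shift. This is a Caesar cipher with shift 16.
Reversing it on zkauren: z−16=j, k−16=u, a−16=k, u−16=e, r−16=b, e−16=o, n−16=x.

jukebox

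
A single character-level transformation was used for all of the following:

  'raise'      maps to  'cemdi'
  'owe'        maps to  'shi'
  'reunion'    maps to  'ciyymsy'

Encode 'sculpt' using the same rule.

Vowels shift forward by 4 and consonants shift forward by 11.
On sculpt: s(cons)+11=d, c(cons)+11=n, u(vowel)+4=y, l(cons)+11=w, p(cons)+11=a, t(cons)+11=e.

dnywae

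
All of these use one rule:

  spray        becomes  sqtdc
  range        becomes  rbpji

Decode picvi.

phase

In spray: s→s is +0, p→q is +1, r→t is +2, a→d is +3 — the shift increases by 1 each position. Letter i (0-indexed) is shifted by i+0, so successive shifts are 0, 1, 2, ….
Undoing it on picvi: p−0=p, i−1=h, c−2=a, v−3=s, i−4=e.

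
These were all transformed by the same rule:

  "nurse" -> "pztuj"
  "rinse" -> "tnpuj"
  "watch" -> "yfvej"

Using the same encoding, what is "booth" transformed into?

dttvj

Two shifts are in play — +5 for a/e/i/o/u, +2 for every other letter.
Applying it to booth: b(cons)+2=d, o(vowel)+5=t, o(vowel)+5=t, t(cons)+2=v, h(cons)+2=j.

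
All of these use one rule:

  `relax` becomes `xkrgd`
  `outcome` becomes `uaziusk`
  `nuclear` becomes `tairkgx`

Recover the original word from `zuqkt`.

Compare letters: r→x is +6, e→k is +6, l→r is +6 — a constant shift. Each letter is shifted forward by 6 in the alphabet (a Caesar shift of +6).
Reversing it on zuqkt: z−6=t, u−6=o, q−6=k, k−6=e, t−6=n.

token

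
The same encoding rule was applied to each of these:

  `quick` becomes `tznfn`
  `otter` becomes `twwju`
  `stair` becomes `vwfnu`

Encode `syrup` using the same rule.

vbuzs

The shift depends on letter class: consonant q→t is +3, but vowel u→z is +5. The rule splits by letter class: vowels +5, consonants +3.
For syrup: s(cons)+3=v, y(cons)+3=b, r(cons)+3=u, u(vowel)+5=z, p(cons)+3=s.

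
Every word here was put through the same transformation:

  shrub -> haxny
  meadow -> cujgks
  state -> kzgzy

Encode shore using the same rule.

The output letters match the input read backwards, each shifted +6: shrub reversed is burhs. Two steps: reverse the string, then apply a Caesar shift of +6.
Applying it to shore: reverse → erohs; then shift: e+6=k, r+6=x, o+6=u, h+6=n, s+6=y.

kxuny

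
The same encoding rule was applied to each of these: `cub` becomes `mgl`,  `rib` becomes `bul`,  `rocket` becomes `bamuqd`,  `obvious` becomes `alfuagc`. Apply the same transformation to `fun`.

pgx

The shift depends on letter class: consonant c→m is +10, but vowel u→g is +12. The rule splits by letter class: vowels +12, consonants +10.
On fun: f(cons)+10=p, u(vowel)+12=g, n(cons)+10=x.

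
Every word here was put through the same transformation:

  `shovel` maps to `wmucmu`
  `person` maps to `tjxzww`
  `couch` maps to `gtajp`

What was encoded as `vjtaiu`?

In shovel: s→w is +4, h→m is +5, o→u is +6, v→c is +7 — the shift increases by 1 each position. Each letter shifts forward by (position + 4), i.e. 4, 5, 6, … — the shift grows by one for each successive letter.
Undoing it on vjtaiu: v−4=r, j−5=e, t−6=n, a−7=t, i−8=a, u−9=l.

rental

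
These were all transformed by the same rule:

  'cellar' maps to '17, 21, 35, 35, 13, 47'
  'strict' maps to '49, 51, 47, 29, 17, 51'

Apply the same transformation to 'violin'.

55, 29, 41, 35, 29, 39

c(#3)→17 and e(#5)→21: differences scale by 2, so n = 2·pos + 11. The formula is n = 2×(alphabet index, a=1) + 11.
On violin: v=22→55, i=9→29, o=15→41, l=12→35, i=9→29, n=14→39.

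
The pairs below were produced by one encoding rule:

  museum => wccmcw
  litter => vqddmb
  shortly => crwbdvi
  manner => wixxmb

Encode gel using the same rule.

qmv

Two shifts are in play — +8 for a/e/i/o/u, +10 for every other letter.
For gel: g(cons)+10=q, e(vowel)+8=m, l(cons)+10=v.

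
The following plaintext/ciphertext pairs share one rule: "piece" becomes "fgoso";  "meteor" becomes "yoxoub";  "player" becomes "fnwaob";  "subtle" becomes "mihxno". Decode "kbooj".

p(15)→f(5) and i(8)→g(6) fit y≡11x+22 (mod 26); the inverse of 11 mod 26 is 19. This is an affine cipher: with a=0,…,z=25, each position x becomes (11x+22) mod 26.
Decoding kbooj: k(10)→19·(10−22)≡6=g; b(1)→19·(1−22)≡17=r; o(14)→19·(14−22)≡4=e; o(14)→19·(14−22)≡4=e; j(9)→19·(9−22)≡13=n (all mod 26).

green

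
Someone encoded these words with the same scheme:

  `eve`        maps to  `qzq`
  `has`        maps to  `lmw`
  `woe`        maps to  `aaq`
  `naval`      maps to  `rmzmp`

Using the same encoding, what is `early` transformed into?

qmvpc

The shift depends on letter class: consonant v→z is +4, but vowel e→q is +12. The rule splits by letter class: vowels +12, consonants +4.
Applying it to early: e(vowel)+12=q, a(vowel)+12=m, r(cons)+4=v, l(cons)+4=p, y(cons)+4=c.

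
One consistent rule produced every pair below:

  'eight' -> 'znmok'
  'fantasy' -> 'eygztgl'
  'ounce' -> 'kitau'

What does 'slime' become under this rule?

The output letters match the input read backwards, each shifted +6: eight reversed is thgie. Read the word backwards and shift each letter +6.
For slime: reverse → emils; then shift: e+6=k, m+6=s, i+6=o, l+6=r, s+6=y.

ksory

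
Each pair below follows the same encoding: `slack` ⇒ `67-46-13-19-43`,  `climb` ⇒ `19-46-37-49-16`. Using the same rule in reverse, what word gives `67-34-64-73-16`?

The formula is n = 3×(alphabet index, a=1) + 10.
Decoding 67-34-64-73-16: 67→(67−10)÷3=19=s, 34→(34−10)÷3=8=h, 64→(64−10)÷3=18=r, 73→(73−10)÷3=21=u, 16→(16−10)÷3=2=b.

shrub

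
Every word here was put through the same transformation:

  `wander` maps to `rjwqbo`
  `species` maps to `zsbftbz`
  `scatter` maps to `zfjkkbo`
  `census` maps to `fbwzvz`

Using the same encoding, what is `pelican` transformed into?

w(22)→r(17) and a(0)→j(9) fit y≡11x+9 (mod 26); the inverse of 11 mod 26 is 19. This is an affine cipher: with a=0,…,z=25, each position x becomes (11x+9) mod 26.
On pelican: p(15)→11·15+9≡18=s; e(4)→11·4+9≡1=b; l(11)→11·11+9≡0=a; i(8)→11·8+9≡19=t; c(2)→11·2+9≡5=f; a(0)→11·0+9≡9=j; n(13)→11·13+9≡22=w (all mod 26).

sbatfjw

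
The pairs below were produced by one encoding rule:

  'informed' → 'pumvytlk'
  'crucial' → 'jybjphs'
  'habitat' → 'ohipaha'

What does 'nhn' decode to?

Each letter is shifted forward by 7 in the alphabet (a Caesar shift of +7).
Undoing it on nhn: n−7=g, h−7=a, n−7=g.

gag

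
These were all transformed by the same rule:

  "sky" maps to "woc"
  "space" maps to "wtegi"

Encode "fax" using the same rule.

jeb

Each letter is shifted forward by 4 in the alphabet (a Caesar shift of +4).
For fax: f+4=j, a+4=e, x+4=b.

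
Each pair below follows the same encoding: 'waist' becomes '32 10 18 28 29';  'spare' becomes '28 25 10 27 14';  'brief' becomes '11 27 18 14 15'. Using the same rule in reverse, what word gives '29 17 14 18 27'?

their

Letters become their 1-based position plus 9 (so a→10, b→11, …).
Undoing it on 29 17 14 18 27: 29→(29−9)÷1=20=t, 17→(17−9)÷1=8=h, 14→(14−9)÷1=5=e, 18→(18−9)÷1=9=i, 27→(27−9)÷1=18=r.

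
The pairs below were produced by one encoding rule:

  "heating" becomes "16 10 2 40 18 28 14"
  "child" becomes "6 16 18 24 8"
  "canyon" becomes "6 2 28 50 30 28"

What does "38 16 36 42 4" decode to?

h(#8)→16 and e(#5)→10: differences scale by 2, so n = 2·pos + 0. The formula is n = 2×(alphabet index, a=1).
Decoding 38 16 36 42 4: 38→(38−0)÷2=19=s, 16→(16−0)÷2=8=h, 36→(36−0)÷2=18=r, 42→(42−0)÷2=21=u, 4→(4−0)÷2=2=b.

shrub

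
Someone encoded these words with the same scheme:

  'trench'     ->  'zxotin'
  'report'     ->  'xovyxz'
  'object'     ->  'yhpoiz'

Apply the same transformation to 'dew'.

joc

The shift depends on letter class: consonant t→z is +6, but vowel e→o is +10. Two shifts are in play — +10 for a/e/i/o/u, +6 for every other letter.
For dew: d(cons)+6=j, e(vowel)+10=o, w(cons)+6=c.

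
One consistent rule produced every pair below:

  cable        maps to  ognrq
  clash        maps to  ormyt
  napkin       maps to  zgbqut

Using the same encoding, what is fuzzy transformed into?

Shifts by position in cable: pos 0: c→o (+12), pos 1: a→g (+6), pos 2: b→n (+12), pos 3: l→r (+6) — repeating every 2. It's a Vigenère-style cipher with numeric key [12,6]: position i shifts by key[i mod 2].
Applying it to fuzzy: f+12=r, u+6=a, z+12=l, z+6=f, y+12=k.

ralfk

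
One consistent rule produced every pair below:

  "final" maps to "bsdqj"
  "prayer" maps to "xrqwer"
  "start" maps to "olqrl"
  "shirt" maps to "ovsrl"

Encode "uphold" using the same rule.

This is an affine cipher: with a=0,…,z=25, each position x becomes (23x+16) mod 26.
For uphold: u(20)→23·20+16≡8=i; p(15)→23·15+16≡23=x; h(7)→23·7+16≡21=v; o(14)→23·14+16≡0=a; l(11)→23·11+16≡9=j; d(3)→23·3+16≡7=h (all mod 26).

ixvajh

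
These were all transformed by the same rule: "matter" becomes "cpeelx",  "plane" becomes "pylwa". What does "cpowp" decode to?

The output letters match the input read backwards, each shifted +11: matter reversed is rettam. Two steps: reverse the string, then apply a Caesar shift of +11.
Reversing it on cpowp: shift back: c−11=r, p−11=e, o−11=d, w−11=l, p−11=e → redle; then reverse → elder.

elder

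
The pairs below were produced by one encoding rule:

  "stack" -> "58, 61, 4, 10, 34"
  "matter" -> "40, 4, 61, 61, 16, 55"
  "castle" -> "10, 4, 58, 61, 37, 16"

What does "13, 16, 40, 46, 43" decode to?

With a=1..z=26, the number is 3·pos + 1.
Undoing it on 13, 16, 40, 46, 43: 13→(13−1)÷3=4=d, 16→(16−1)÷3=5=e, 40→(40−1)÷3=13=m, 46→(46−1)÷3=15=o, 43→(43−1)÷3=14=n.

demon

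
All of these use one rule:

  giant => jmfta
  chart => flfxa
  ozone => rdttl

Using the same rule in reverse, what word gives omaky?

liver

In giant: g→j is +3, i→m is +4, a→f is +5, n→t is +6 — the shift increases by 1 each position. Each letter shifts forward by (position + 3), i.e. 3, 4, 5, … — the shift grows by one for each successive letter.
Undoing it on omaky: o−3=l, m−4=i, a−5=v, k−6=e, y−7=r.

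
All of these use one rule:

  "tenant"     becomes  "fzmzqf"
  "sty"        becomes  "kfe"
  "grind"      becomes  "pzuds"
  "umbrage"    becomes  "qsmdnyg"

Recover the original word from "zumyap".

Read the word backwards and shift each letter +12.
Undoing it on zumyap: shift back: z−12=n, u−12=i, m−12=a, y−12=m, a−12=o, p−12=d → niamod; then reverse → domain.

domain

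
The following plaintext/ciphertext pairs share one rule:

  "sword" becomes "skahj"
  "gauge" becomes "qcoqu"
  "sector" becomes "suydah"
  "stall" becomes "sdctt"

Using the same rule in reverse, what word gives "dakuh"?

tower

s(18)→s(18) and w(22)→k(10) fit y≡11x+2 (mod 26); the inverse of 11 mod 26 is 19. This is an affine cipher: with a=0,…,z=25, each position x becomes (11x+2) mod 26.
Decoding dakuh: d(3)→19·(3−2)≡19=t; a(0)→19·(0−2)≡14=o; k(10)→19·(10−2)≡22=w; u(20)→19·(20−2)≡4=e; h(7)→19·(7−2)≡17=r (all mod 26).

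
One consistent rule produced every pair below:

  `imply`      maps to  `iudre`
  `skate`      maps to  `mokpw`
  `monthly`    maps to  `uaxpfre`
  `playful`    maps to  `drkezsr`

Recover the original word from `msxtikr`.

sundial

i(8)→i(8) and m(12)→u(20) fit y≡3x+10 (mod 26); the inverse of 3 mod 26 is 9. Treating letters as 0–25, the rule is x ↦ 3x + 10 (mod 26).
Decoding msxtikr: m(12)→9·(12−10)≡18=s; s(18)→9·(18−10)≡20=u; x(23)→9·(23−10)≡13=n; t(19)→9·(19−10)≡3=d; i(8)→9·(8−10)≡8=i; k(10)→9·(10−10)≡0=a; r(17)→9·(17−10)≡11=l (all mod 26).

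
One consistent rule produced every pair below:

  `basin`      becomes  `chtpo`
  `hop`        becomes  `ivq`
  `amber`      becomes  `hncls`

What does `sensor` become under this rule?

tlotvs

Two shifts are in play — +7 for a/e/i/o/u, +1 for every other letter.
On sensor: s(cons)+1=t, e(vowel)+7=l, n(cons)+1=o, s(cons)+1=t, o(vowel)+7=v, r(cons)+1=s.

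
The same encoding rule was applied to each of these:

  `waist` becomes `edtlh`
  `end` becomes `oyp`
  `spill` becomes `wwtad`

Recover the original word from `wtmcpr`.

gerbil

The output letters match the input read backwards, each shifted +11: waist reversed is tsiaw. Read the word backwards and shift each letter +11.
Reversing it on wtmcpr: shift back: w−11=l, t−11=i, m−11=b, c−11=r, p−11=e, r−11=g → libreg; then reverse → gerbil.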